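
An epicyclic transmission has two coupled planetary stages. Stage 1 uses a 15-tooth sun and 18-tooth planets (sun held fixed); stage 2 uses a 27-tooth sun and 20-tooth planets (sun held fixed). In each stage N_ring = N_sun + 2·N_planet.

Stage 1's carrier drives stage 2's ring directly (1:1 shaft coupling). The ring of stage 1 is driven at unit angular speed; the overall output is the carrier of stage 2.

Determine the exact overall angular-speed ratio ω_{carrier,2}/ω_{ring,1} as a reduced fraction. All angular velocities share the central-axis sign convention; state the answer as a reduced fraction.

1139/2068

Stage 1: N_ring = 15 + 2·18 = 51
Stage 1: 15(ω_s−ω_c) = −51(ω_r−ω_c),  ω_s=0, ω_r=1
Stage 1: 15(0−ω_c) = −51(1−ω_c)  ⇒  66ω_c = 51  ⇒  ω_c = 17/22
  ⇒ ω_c¹/ω_r¹ = 17/22
Stage 2: N_ring = 27 + 2·20 = 67
Stage 2: 27(ω_s−ω_c) = −67(ω_r−ω_c),  ω_s=0, ω_r=1
Stage 2: 27(0−ω_c) = −67(1−ω_c)  ⇒  94ω_c = 67  ⇒  ω_c = 67/94
  ⇒ ω_c²/ω_r² = 67/94
Coupling ω_r² = ω_c¹ ⇒ overall = 17/22 × 67/94 = 1139/2068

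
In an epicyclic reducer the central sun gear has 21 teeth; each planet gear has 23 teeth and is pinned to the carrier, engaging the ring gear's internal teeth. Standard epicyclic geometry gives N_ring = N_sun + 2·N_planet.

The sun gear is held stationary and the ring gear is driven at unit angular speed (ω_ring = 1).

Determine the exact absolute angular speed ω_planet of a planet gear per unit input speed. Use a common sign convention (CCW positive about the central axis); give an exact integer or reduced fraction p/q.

N_ring = 21 + 2·23 = 67
21(ω_s−ω_c) = −67(ω_r−ω_c),  ω_s=0, ω_r=1
21(0−ω_c) = −67(1−ω_c)  ⇒  88ω_c = 67  ⇒  ω_c = 67/88
sun–planet: 21·(0−67/88) = −23·(ω_p−ω_c)  ⇒  ω_p−ω_c = −(21/23)·(-67/88) = 1407/2024
ω_p = 67/88 + 1407/2024 = 67/46

67/46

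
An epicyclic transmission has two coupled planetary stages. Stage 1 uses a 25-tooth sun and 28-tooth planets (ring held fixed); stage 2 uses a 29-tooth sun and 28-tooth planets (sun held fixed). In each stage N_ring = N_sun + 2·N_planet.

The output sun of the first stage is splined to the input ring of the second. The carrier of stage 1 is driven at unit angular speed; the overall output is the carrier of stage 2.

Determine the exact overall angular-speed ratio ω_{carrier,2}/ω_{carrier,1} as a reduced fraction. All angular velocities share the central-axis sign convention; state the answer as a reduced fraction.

Stage 1: N_ring = 25 + 2·28 = 81
Stage 1: 25(ω_s−ω_c) = −81(ω_r−ω_c),  ω_r=0, ω_c=1
Stage 1: ω_s = 1 − (81/25)(0−1) = 106/25
  ⇒ ω_s¹/ω_c¹ = 106/25
Stage 2: N_ring = 29 + 2·28 = 85
Stage 2: 29(ω_s−ω_c) = −85(ω_r−ω_c),  ω_s=0, ω_r=1
Stage 2: 29(0−ω_c) = −85(1−ω_c)  ⇒  114ω_c = 85  ⇒  ω_c = 85/114
  ⇒ ω_c²/ω_r² = 85/114
Coupling ω_r² = ω_s¹ ⇒ overall = 106/25 × 85/114 = 901/285

901/285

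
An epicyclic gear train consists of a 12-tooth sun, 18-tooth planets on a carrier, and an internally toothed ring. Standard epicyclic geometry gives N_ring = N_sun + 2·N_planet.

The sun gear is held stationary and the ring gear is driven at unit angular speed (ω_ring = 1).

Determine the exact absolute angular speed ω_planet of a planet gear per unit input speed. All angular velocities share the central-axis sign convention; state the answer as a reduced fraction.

4/3

N_ring = 12 + 2·18 = 48
12(ω_s−ω_c) = −48(ω_r−ω_c),  ω_s=0, ω_r=1
12(0−ω_c) = −48(1−ω_c)  ⇒  60ω_c = 48  ⇒  ω_c = 4/5
sun–planet: 12·(0−4/5) = −18·(ω_p−ω_c)  ⇒  ω_p−ω_c = −(12/18)·(-4/5) = 8/15
ω_p = 4/5 + 8/15 = 4/3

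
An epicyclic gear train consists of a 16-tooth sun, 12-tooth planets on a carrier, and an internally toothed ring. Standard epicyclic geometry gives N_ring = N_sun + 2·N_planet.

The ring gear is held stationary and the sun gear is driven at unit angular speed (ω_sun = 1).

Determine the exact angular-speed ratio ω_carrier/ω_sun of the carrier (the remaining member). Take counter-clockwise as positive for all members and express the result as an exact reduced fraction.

N_ring = 16 + 2·12 = 40
16(ω_s−ω_c) = −40(ω_r−ω_c),  ω_r=0, ω_s=1
16(1−ω_c) = −40(0−ω_c)  ⇒  56ω_c = 16  ⇒  ω_c = 2/7
ω_c/ω_s = 2/7

2/7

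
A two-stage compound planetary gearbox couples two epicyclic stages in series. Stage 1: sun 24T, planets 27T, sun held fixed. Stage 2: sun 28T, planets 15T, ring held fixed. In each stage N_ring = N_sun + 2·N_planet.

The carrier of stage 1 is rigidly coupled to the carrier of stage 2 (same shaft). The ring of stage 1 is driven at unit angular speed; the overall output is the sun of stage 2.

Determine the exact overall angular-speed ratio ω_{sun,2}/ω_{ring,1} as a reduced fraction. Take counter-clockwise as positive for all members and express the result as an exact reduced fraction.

Stage 1: N_ring = 24 + 2·27 = 78
Stage 1: 24(ω_s−ω_c) = −78(ω_r−ω_c),  ω_s=0, ω_r=1
Stage 1: 24(0−ω_c) = −78(1−ω_c)  ⇒  102ω_c = 78  ⇒  ω_c = 13/17
  ⇒ ω_c¹/ω_r¹ = 13/17
Stage 2: N_ring = 28 + 2·15 = 58
Stage 2: 28(ω_s−ω_c) = −58(ω_r−ω_c),  ω_r=0, ω_c=1
Stage 2: ω_s = 1 − (58/28)(0−1) = 43/14
  ⇒ ω_s²/ω_c² = 43/14
Coupling ω_c² = ω_c¹ ⇒ overall = 13/17 × 43/14 = 559/238

559/238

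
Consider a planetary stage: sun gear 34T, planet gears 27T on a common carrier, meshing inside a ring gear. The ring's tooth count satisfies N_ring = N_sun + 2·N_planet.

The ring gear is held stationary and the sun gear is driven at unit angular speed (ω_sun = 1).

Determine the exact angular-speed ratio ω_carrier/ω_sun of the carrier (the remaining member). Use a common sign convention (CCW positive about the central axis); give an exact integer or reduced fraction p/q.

N_ring = 34 + 2·27 = 88
34(ω_s−ω_c) = −88(ω_r−ω_c),  ω_r=0, ω_s=1
34(1−ω_c) = −88(0−ω_c)  ⇒  122ω_c = 34  ⇒  ω_c = 17/61
ω_c/ω_s = 17/61

17/61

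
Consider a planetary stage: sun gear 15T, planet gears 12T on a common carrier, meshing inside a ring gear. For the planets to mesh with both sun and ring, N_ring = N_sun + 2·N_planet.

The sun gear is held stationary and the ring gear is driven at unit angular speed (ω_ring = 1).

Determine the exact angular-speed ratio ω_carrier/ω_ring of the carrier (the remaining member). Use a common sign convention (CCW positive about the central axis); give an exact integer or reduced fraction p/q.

N_ring = 15 + 2·12 = 39
15(ω_s−ω_c) = −39(ω_r−ω_c),  ω_s=0, ω_r=1
15(0−ω_c) = −39(1−ω_c)  ⇒  54ω_c = 39  ⇒  ω_c = 13/18
ω_c/ω_r = 13/18

13/18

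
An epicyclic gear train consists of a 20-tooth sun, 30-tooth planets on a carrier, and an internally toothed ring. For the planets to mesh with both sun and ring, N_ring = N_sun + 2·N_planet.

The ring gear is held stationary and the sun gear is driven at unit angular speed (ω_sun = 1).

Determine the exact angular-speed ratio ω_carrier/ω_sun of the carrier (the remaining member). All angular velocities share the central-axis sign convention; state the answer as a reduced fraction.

1/5

N_ring = 20 + 2·30 = 80
20(ω_s−ω_c) = −80(ω_r−ω_c),  ω_r=0, ω_s=1
20(1−ω_c) = −80(0−ω_c)  ⇒  100ω_c = 20  ⇒  ω_c = 1/5
ω_c/ω_s = 1/5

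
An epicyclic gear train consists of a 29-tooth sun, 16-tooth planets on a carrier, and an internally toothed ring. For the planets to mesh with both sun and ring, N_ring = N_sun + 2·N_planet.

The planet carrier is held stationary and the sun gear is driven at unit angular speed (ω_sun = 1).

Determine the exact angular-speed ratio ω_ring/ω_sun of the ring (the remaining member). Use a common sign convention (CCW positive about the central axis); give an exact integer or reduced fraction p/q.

-29/61

N_ring = 29 + 2·16 = 61
29(ω_s−ω_c) = −61(ω_r−ω_c),  ω_c=0, ω_s=1
ω_r = 0 − (29/61)(1−0) = -29/61
ω_r/ω_s = -29/61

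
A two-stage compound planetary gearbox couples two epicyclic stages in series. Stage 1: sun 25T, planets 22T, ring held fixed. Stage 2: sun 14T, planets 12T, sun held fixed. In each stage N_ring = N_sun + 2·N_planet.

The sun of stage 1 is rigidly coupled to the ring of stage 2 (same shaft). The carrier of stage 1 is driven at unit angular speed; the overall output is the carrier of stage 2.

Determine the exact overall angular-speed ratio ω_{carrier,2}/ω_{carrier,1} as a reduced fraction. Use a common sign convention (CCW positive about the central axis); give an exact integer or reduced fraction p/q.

Stage 1: N_ring = 25 + 2·22 = 69
Stage 1: 25(ω_s−ω_c) = −69(ω_r−ω_c),  ω_r=0, ω_c=1
Stage 1: ω_s = 1 − (69/25)(0−1) = 94/25
  ⇒ ω_s¹/ω_c¹ = 94/25
Stage 2: N_ring = 14 + 2·12 = 38
Stage 2: 14(ω_s−ω_c) = −38(ω_r−ω_c),  ω_s=0, ω_r=1
Stage 2: 14(0−ω_c) = −38(1−ω_c)  ⇒  52ω_c = 38  ⇒  ω_c = 19/26
  ⇒ ω_c²/ω_r² = 19/26
Coupling ω_r² = ω_s¹ ⇒ overall = 94/25 × 19/26 = 893/325

893/325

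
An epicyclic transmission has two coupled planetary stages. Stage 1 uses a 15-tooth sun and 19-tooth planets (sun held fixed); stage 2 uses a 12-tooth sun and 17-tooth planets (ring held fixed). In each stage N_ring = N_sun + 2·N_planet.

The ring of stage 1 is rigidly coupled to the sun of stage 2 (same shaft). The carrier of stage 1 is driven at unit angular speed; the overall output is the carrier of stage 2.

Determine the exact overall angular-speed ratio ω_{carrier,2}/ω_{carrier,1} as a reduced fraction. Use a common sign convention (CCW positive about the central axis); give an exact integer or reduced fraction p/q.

408/1537

Stage 1: N_ring = 15 + 2·19 = 53
Stage 1: 15(ω_s−ω_c) = −53(ω_r−ω_c),  ω_s=0, ω_c=1
Stage 1: ω_r = 1 − (15/53)(0−1) = 68/53
  ⇒ ω_r¹/ω_c¹ = 68/53
Stage 2: N_ring = 12 + 2·17 = 46
Stage 2: 12(ω_s−ω_c) = −46(ω_r−ω_c),  ω_r=0, ω_s=1
Stage 2: 12(1−ω_c) = −46(0−ω_c)  ⇒  58ω_c = 12  ⇒  ω_c = 6/29
  ⇒ ω_c²/ω_s² = 6/29
Coupling ω_s² = ω_r¹ ⇒ overall = 68/53 × 6/29 = 408/1537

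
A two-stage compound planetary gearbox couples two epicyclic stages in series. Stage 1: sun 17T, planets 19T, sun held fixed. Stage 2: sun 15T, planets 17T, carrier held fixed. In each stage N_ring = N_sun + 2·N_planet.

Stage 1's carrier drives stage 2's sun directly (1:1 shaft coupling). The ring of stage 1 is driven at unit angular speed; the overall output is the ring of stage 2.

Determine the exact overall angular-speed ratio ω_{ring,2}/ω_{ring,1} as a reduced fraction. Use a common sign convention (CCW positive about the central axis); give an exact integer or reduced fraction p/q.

Stage 1: N_ring = 17 + 2·19 = 55
Stage 1: 17(ω_s−ω_c) = −55(ω_r−ω_c),  ω_s=0, ω_r=1
Stage 1: 17(0−ω_c) = −55(1−ω_c)  ⇒  72ω_c = 55  ⇒  ω_c = 55/72
  ⇒ ω_c¹/ω_r¹ = 55/72
Stage 2: N_ring = 15 + 2·17 = 49
Stage 2: 15(ω_s−ω_c) = −49(ω_r−ω_c),  ω_c=0, ω_s=1
Stage 2: ω_r = 0 − (15/49)(1−0) = -15/49
  ⇒ ω_r²/ω_s² = -15/49
Coupling ω_s² = ω_c¹ ⇒ overall = 55/72 × -15/49 = -275/1176

-275/1176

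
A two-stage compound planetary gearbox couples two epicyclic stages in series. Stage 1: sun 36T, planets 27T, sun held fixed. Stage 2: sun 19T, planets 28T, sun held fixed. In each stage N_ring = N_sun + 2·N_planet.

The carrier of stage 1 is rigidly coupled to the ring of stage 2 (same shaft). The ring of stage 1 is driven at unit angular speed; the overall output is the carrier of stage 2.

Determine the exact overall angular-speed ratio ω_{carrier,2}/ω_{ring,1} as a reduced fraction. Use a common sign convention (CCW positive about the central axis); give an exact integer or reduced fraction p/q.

Stage 1: N_ring = 36 + 2·27 = 90
Stage 1: 36(ω_s−ω_c) = −90(ω_r−ω_c),  ω_s=0, ω_r=1
Stage 1: 36(0−ω_c) = −90(1−ω_c)  ⇒  126ω_c = 90  ⇒  ω_c = 5/7
  ⇒ ω_c¹/ω_r¹ = 5/7
Stage 2: N_ring = 19 + 2·28 = 75
Stage 2: 19(ω_s−ω_c) = −75(ω_r−ω_c),  ω_s=0, ω_r=1
Stage 2: 19(0−ω_c) = −75(1−ω_c)  ⇒  94ω_c = 75  ⇒  ω_c = 75/94
  ⇒ ω_c²/ω_r² = 75/94
Coupling ω_r² = ω_c¹ ⇒ overall = 5/7 × 75/94 = 375/658

375/658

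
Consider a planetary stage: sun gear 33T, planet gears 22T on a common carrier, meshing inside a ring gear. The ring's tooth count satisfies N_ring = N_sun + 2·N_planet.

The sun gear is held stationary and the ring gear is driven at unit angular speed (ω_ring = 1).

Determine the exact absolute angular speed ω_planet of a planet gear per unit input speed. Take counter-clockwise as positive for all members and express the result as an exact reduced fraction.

7/4

N_ring = 33 + 2·22 = 77
33(ω_s−ω_c) = −77(ω_r−ω_c),  ω_s=0, ω_r=1
33(0−ω_c) = −77(1−ω_c)  ⇒  110ω_c = 77  ⇒  ω_c = 7/10
sun–planet: 33·(0−7/10) = −22·(ω_p−ω_c)  ⇒  ω_p−ω_c = −(33/22)·(-7/10) = 21/20
ω_p = 7/10 + 21/20 = 7/4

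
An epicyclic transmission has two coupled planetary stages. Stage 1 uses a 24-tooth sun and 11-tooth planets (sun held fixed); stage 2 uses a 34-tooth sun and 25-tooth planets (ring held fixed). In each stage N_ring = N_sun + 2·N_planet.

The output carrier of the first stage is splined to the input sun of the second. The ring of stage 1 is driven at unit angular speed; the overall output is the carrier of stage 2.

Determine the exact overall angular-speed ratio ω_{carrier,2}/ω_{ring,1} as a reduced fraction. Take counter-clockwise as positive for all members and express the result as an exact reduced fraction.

Stage 1: N_ring = 24 + 2·11 = 46
Stage 1: 24(ω_s−ω_c) = −46(ω_r−ω_c),  ω_s=0, ω_r=1
Stage 1: 24(0−ω_c) = −46(1−ω_c)  ⇒  70ω_c = 46  ⇒  ω_c = 23/35
  ⇒ ω_c¹/ω_r¹ = 23/35
Stage 2: N_ring = 34 + 2·25 = 84
Stage 2: 34(ω_s−ω_c) = −84(ω_r−ω_c),  ω_r=0, ω_s=1
Stage 2: 34(1−ω_c) = −84(0−ω_c)  ⇒  118ω_c = 34  ⇒  ω_c = 17/59
  ⇒ ω_c²/ω_s² = 17/59
Coupling ω_s² = ω_c¹ ⇒ overall = 23/35 × 17/59 = 391/2065

391/2065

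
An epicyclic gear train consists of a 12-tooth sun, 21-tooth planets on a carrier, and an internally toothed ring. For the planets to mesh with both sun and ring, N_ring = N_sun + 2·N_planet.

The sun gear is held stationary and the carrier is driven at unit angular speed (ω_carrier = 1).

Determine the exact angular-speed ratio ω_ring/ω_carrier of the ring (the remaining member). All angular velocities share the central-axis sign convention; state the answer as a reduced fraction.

N_ring = 12 + 2·21 = 54
12(ω_s−ω_c) = −54(ω_r−ω_c),  ω_s=0, ω_c=1
ω_r = 1 − (12/54)(0−1) = 11/9
ω_r/ω_c = 11/9

11/9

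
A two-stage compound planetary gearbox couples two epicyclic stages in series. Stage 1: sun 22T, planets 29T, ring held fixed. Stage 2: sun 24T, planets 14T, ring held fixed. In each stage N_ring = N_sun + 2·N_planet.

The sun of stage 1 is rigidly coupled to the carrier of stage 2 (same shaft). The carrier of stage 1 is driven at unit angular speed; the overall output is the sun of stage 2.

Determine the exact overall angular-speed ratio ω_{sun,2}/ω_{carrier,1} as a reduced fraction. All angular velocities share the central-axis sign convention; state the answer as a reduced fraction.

Stage 1: N_ring = 22 + 2·29 = 80
Stage 1: 22(ω_s−ω_c) = −80(ω_r−ω_c),  ω_r=0, ω_c=1
Stage 1: ω_s = 1 − (80/22)(0−1) = 51/11
  ⇒ ω_s¹/ω_c¹ = 51/11
Stage 2: N_ring = 24 + 2·14 = 52
Stage 2: 24(ω_s−ω_c) = −52(ω_r−ω_c),  ω_r=0, ω_c=1
Stage 2: ω_s = 1 − (52/24)(0−1) = 19/6
  ⇒ ω_s²/ω_c² = 19/6
Coupling ω_c² = ω_s¹ ⇒ overall = 51/11 × 19/6 = 323/22

323/22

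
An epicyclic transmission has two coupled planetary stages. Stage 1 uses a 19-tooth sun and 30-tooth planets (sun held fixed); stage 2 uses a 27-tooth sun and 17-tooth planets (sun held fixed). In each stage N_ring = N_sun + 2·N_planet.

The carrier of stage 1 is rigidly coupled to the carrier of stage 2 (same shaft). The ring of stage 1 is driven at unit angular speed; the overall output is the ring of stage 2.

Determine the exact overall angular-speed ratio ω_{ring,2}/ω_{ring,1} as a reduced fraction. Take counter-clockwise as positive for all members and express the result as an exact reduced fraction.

3476/2989

Stage 1: N_ring = 19 + 2·30 = 79
Stage 1: 19(ω_s−ω_c) = −79(ω_r−ω_c),  ω_s=0, ω_r=1
Stage 1: 19(0−ω_c) = −79(1−ω_c)  ⇒  98ω_c = 79  ⇒  ω_c = 79/98
  ⇒ ω_c¹/ω_r¹ = 79/98
Stage 2: N_ring = 27 + 2·17 = 61
Stage 2: 27(ω_s−ω_c) = −61(ω_r−ω_c),  ω_s=0, ω_c=1
Stage 2: ω_r = 1 − (27/61)(0−1) = 88/61
  ⇒ ω_r²/ω_c² = 88/61
Coupling ω_c² = ω_c¹ ⇒ overall = 79/98 × 88/61 = 3476/2989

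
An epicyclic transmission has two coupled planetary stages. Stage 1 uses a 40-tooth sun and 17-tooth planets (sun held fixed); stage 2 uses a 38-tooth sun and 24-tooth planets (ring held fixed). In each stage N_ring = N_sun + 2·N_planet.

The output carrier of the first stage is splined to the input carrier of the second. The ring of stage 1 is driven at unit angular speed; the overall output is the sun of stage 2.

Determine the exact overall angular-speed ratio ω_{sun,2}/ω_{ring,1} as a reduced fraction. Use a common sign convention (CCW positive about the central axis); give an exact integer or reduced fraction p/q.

2294/1083

Stage 1: N_ring = 40 + 2·17 = 74
Stage 1: 40(ω_s−ω_c) = −74(ω_r−ω_c),  ω_s=0, ω_r=1
Stage 1: 40(0−ω_c) = −74(1−ω_c)  ⇒  114ω_c = 74  ⇒  ω_c = 37/57
  ⇒ ω_c¹/ω_r¹ = 37/57
Stage 2: N_ring = 38 + 2·24 = 86
Stage 2: 38(ω_s−ω_c) = −86(ω_r−ω_c),  ω_r=0, ω_c=1
Stage 2: ω_s = 1 − (86/38)(0−1) = 62/19
  ⇒ ω_s²/ω_c² = 62/19
Coupling ω_c² = ω_c¹ ⇒ overall = 37/57 × 62/19 = 2294/1083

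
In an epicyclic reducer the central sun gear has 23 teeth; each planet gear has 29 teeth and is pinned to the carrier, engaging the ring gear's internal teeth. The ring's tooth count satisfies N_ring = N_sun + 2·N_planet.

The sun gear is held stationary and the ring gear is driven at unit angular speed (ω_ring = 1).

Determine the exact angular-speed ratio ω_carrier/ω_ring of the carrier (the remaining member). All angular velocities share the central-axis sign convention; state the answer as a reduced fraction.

N_ring = 23 + 2·29 = 81
23(ω_s−ω_c) = −81(ω_r−ω_c),  ω_s=0, ω_r=1
23(0−ω_c) = −81(1−ω_c)  ⇒  104ω_c = 81  ⇒  ω_c = 81/104
ω_c/ω_r = 81/104

81/104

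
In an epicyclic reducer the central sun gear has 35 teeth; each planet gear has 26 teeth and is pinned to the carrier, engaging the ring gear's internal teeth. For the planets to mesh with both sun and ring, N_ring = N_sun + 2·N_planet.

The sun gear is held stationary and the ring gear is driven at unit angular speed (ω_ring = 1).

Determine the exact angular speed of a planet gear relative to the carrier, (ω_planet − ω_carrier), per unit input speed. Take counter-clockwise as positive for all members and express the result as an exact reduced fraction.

N_ring = 35 + 2·26 = 87
35(ω_s−ω_c) = −87(ω_r−ω_c),  ω_s=0, ω_r=1
35(0−ω_c) = −87(1−ω_c)  ⇒  122ω_c = 87  ⇒  ω_c = 87/122
sun–planet: 35·(0−87/122) = −26·(ω_p−ω_c)  ⇒  ω_p−ω_c = −(35/26)·(-87/122) = 3045/3172

3045/3172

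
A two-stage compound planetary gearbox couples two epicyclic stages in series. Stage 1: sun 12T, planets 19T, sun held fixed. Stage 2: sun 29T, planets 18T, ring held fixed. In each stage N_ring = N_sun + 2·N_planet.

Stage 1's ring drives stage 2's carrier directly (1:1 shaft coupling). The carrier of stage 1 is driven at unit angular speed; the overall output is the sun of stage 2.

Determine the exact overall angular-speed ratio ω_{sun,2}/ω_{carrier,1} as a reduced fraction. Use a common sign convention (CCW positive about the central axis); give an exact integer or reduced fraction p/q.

Stage 1: N_ring = 12 + 2·19 = 50
Stage 1: 12(ω_s−ω_c) = −50(ω_r−ω_c),  ω_s=0, ω_c=1
Stage 1: ω_r = 1 − (12/50)(0−1) = 31/25
  ⇒ ω_r¹/ω_c¹ = 31/25
Stage 2: N_ring = 29 + 2·18 = 65
Stage 2: 29(ω_s−ω_c) = −65(ω_r−ω_c),  ω_r=0, ω_c=1
Stage 2: ω_s = 1 − (65/29)(0−1) = 94/29
  ⇒ ω_s²/ω_c² = 94/29
Coupling ω_c² = ω_r¹ ⇒ overall = 31/25 × 94/29 = 2914/725

2914/725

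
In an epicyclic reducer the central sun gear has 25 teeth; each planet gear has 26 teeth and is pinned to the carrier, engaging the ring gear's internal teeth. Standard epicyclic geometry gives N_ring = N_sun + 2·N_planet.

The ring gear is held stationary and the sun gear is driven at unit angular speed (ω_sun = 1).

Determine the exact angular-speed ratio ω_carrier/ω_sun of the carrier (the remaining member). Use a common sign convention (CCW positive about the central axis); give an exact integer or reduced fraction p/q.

N_ring = 25 + 2·26 = 77
25(ω_s−ω_c) = −77(ω_r−ω_c),  ω_r=0, ω_s=1
25(1−ω_c) = −77(0−ω_c)  ⇒  102ω_c = 25  ⇒  ω_c = 25/102
ω_c/ω_s = 25/102

25/102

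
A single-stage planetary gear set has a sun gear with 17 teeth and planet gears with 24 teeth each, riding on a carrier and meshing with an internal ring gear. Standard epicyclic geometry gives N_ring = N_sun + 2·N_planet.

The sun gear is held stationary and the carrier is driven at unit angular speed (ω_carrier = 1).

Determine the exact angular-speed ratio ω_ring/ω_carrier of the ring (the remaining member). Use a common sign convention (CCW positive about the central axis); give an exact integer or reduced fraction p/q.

82/65

N_ring = 17 + 2·24 = 65
17(ω_s−ω_c) = −65(ω_r−ω_c),  ω_s=0, ω_c=1
ω_r = 1 − (17/65)(0−1) = 82/65
ω_r/ω_c = 82/65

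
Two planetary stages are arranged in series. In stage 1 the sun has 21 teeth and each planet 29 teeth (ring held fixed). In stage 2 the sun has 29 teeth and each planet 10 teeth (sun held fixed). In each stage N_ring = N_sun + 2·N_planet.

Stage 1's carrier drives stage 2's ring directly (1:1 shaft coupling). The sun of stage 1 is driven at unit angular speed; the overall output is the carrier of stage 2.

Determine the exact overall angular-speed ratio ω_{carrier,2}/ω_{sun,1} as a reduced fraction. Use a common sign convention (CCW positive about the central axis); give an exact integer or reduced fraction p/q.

343/2600

Stage 1: N_ring = 21 + 2·29 = 79
Stage 1: 21(ω_s−ω_c) = −79(ω_r−ω_c),  ω_r=0, ω_s=1
Stage 1: 21(1−ω_c) = −79(0−ω_c)  ⇒  100ω_c = 21  ⇒  ω_c = 21/100
  ⇒ ω_c¹/ω_s¹ = 21/100
Stage 2: N_ring = 29 + 2·10 = 49
Stage 2: 29(ω_s−ω_c) = −49(ω_r−ω_c),  ω_s=0, ω_r=1
Stage 2: 29(0−ω_c) = −49(1−ω_c)  ⇒  78ω_c = 49  ⇒  ω_c = 49/78
  ⇒ ω_c²/ω_r² = 49/78
Coupling ω_r² = ω_c¹ ⇒ overall = 21/100 × 49/78 = 343/2600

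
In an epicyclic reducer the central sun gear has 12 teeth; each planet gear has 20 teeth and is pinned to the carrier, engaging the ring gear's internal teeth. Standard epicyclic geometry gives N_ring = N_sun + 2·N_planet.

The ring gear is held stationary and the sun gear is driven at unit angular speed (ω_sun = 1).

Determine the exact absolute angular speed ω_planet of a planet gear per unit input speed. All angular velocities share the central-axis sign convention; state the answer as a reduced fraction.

-3/10

N_ring = 12 + 2·20 = 52
12(ω_s−ω_c) = −52(ω_r−ω_c),  ω_r=0, ω_s=1
12(1−ω_c) = −52(0−ω_c)  ⇒  64ω_c = 12  ⇒  ω_c = 3/16
sun–planet: 12·(1−3/16) = −20·(ω_p−ω_c)  ⇒  ω_p−ω_c = −(12/20)·(13/16) = -39/80
ω_p = 3/16 − 39/80 = -3/10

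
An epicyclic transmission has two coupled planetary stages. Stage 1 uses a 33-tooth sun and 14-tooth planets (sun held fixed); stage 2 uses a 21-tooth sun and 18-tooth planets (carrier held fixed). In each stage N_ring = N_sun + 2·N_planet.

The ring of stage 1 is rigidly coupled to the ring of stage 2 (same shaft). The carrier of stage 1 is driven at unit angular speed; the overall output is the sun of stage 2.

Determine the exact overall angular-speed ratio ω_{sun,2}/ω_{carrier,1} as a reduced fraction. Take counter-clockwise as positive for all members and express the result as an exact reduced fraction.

-1786/427

Stage 1: N_ring = 33 + 2·14 = 61
Stage 1: 33(ω_s−ω_c) = −61(ω_r−ω_c),  ω_s=0, ω_c=1
Stage 1: ω_r = 1 − (33/61)(0−1) = 94/61
  ⇒ ω_r¹/ω_c¹ = 94/61
Stage 2: N_ring = 21 + 2·18 = 57
Stage 2: 21(ω_s−ω_c) = −57(ω_r−ω_c),  ω_c=0, ω_r=1
Stage 2: ω_s = 0 − (57/21)(1−0) = -19/7
  ⇒ ω_s²/ω_r² = -19/7
Coupling ω_r² = ω_r¹ ⇒ overall = 94/61 × -19/7 = -1786/427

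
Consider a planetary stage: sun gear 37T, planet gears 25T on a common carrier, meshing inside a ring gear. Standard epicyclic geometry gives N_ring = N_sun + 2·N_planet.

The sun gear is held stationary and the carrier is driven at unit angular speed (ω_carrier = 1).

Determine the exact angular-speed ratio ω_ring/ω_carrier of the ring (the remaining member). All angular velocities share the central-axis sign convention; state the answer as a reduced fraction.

N_ring = 37 + 2·25 = 87
37(ω_s−ω_c) = −87(ω_r−ω_c),  ω_s=0, ω_c=1
ω_r = 1 − (37/87)(0−1) = 124/87
ω_r/ω_c = 124/87

124/87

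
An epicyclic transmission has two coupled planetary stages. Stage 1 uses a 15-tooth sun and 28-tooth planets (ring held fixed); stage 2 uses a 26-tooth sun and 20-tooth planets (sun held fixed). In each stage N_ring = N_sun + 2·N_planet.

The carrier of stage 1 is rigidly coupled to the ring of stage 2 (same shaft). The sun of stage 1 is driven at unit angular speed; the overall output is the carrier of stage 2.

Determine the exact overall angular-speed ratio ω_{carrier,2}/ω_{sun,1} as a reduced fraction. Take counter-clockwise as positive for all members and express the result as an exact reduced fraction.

495/3956

Stage 1: N_ring = 15 + 2·28 = 71
Stage 1: 15(ω_s−ω_c) = −71(ω_r−ω_c),  ω_r=0, ω_s=1
Stage 1: 15(1−ω_c) = −71(0−ω_c)  ⇒  86ω_c = 15  ⇒  ω_c = 15/86
  ⇒ ω_c¹/ω_s¹ = 15/86
Stage 2: N_ring = 26 + 2·20 = 66
Stage 2: 26(ω_s−ω_c) = −66(ω_r−ω_c),  ω_s=0, ω_r=1
Stage 2: 26(0−ω_c) = −66(1−ω_c)  ⇒  92ω_c = 66  ⇒  ω_c = 33/46
  ⇒ ω_c²/ω_r² = 33/46
Coupling ω_r² = ω_c¹ ⇒ overall = 15/86 × 33/46 = 495/3956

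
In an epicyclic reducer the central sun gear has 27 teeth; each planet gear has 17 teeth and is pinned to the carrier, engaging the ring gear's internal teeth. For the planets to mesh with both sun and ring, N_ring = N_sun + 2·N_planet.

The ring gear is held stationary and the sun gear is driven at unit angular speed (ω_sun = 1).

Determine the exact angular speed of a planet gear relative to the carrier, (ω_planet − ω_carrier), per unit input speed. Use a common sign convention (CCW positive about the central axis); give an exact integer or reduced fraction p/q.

N_ring = 27 + 2·17 = 61
27(ω_s−ω_c) = −61(ω_r−ω_c),  ω_r=0, ω_s=1
27(1−ω_c) = −61(0−ω_c)  ⇒  88ω_c = 27  ⇒  ω_c = 27/88
sun–planet: 27·(1−27/88) = −17·(ω_p−ω_c)  ⇒  ω_p−ω_c = −(27/17)·(61/88) = -1647/1496

-1647/1496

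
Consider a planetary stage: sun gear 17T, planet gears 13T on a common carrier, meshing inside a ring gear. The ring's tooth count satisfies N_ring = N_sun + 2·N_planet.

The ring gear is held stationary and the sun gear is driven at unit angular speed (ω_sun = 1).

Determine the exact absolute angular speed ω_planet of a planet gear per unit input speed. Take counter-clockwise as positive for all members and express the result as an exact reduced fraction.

N_ring = 17 + 2·13 = 43
17(ω_s−ω_c) = −43(ω_r−ω_c),  ω_r=0, ω_s=1
17(1−ω_c) = −43(0−ω_c)  ⇒  60ω_c = 17  ⇒  ω_c = 17/60
sun–planet: 17·(1−17/60) = −13·(ω_p−ω_c)  ⇒  ω_p−ω_c = −(17/13)·(43/60) = -731/780
ω_p = 17/60 − 731/780 = -17/26

-17/26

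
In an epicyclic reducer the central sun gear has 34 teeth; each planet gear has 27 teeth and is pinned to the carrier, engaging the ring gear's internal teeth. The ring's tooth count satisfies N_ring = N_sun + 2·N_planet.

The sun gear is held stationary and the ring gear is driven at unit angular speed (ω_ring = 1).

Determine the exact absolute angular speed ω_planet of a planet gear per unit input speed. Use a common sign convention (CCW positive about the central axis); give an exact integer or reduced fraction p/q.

44/27

N_ring = 34 + 2·27 = 88
34(ω_s−ω_c) = −88(ω_r−ω_c),  ω_s=0, ω_r=1
34(0−ω_c) = −88(1−ω_c)  ⇒  122ω_c = 88  ⇒  ω_c = 44/61
sun–planet: 34·(0−44/61) = −27·(ω_p−ω_c)  ⇒  ω_p−ω_c = −(34/27)·(-44/61) = 1496/1647
ω_p = 44/61 + 1496/1647 = 44/27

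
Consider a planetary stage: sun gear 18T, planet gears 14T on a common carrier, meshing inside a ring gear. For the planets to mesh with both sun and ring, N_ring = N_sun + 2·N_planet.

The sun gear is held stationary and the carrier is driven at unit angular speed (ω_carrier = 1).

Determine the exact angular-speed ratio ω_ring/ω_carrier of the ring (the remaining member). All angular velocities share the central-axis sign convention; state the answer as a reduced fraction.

N_ring = 18 + 2·14 = 46
18(ω_s−ω_c) = −46(ω_r−ω_c),  ω_s=0, ω_c=1
ω_r = 1 − (18/46)(0−1) = 32/23
ω_r/ω_c = 32/23

32/23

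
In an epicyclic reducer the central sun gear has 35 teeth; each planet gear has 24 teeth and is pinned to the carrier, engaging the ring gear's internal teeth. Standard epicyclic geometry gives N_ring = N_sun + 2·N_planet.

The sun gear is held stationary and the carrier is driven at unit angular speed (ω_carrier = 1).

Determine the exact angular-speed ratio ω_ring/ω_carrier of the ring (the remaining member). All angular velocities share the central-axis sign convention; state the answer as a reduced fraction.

118/83

N_ring = 35 + 2·24 = 83
35(ω_s−ω_c) = −83(ω_r−ω_c),  ω_s=0, ω_c=1
ω_r = 1 − (35/83)(0−1) = 118/83
ω_r/ω_c = 118/83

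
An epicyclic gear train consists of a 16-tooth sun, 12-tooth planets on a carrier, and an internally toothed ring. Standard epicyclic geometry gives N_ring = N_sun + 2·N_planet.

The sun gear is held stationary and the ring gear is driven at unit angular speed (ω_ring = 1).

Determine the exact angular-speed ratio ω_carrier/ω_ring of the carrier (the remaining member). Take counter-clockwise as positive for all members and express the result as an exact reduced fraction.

N_ring = 16 + 2·12 = 40
16(ω_s−ω_c) = −40(ω_r−ω_c),  ω_s=0, ω_r=1
16(0−ω_c) = −40(1−ω_c)  ⇒  56ω_c = 40  ⇒  ω_c = 5/7
ω_c/ω_r = 5/7

5/7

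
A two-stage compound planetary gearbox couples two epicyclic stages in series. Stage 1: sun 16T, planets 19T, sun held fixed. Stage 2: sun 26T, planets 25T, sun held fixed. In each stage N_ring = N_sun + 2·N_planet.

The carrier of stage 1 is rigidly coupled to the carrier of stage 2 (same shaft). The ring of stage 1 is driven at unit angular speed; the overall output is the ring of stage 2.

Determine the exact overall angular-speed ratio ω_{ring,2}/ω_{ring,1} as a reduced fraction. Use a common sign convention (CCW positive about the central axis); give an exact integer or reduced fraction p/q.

1377/1330

Stage 1: N_ring = 16 + 2·19 = 54
Stage 1: 16(ω_s−ω_c) = −54(ω_r−ω_c),  ω_s=0, ω_r=1
Stage 1: 16(0−ω_c) = −54(1−ω_c)  ⇒  70ω_c = 54  ⇒  ω_c = 27/35
  ⇒ ω_c¹/ω_r¹ = 27/35
Stage 2: N_ring = 26 + 2·25 = 76
Stage 2: 26(ω_s−ω_c) = −76(ω_r−ω_c),  ω_s=0, ω_c=1
Stage 2: ω_r = 1 − (26/76)(0−1) = 51/38
  ⇒ ω_r²/ω_c² = 51/38
Coupling ω_c² = ω_c¹ ⇒ overall = 27/35 × 51/38 = 1377/1330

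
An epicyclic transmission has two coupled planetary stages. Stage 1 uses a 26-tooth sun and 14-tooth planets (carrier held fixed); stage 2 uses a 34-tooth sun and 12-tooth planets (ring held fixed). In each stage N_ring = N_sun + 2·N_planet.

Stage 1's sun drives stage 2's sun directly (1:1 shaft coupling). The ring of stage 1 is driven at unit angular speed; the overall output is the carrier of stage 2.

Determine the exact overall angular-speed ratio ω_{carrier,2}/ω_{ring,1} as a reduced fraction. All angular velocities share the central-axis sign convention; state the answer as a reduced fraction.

Stage 1: N_ring = 26 + 2·14 = 54
Stage 1: 26(ω_s−ω_c) = −54(ω_r−ω_c),  ω_c=0, ω_r=1
Stage 1: ω_s = 0 − (54/26)(1−0) = -27/13
  ⇒ ω_s¹/ω_r¹ = -27/13
Stage 2: N_ring = 34 + 2·12 = 58
Stage 2: 34(ω_s−ω_c) = −58(ω_r−ω_c),  ω_r=0, ω_s=1
Stage 2: 34(1−ω_c) = −58(0−ω_c)  ⇒  92ω_c = 34  ⇒  ω_c = 17/46
  ⇒ ω_c²/ω_s² = 17/46
Coupling ω_s² = ω_s¹ ⇒ overall = -27/13 × 17/46 = -459/598

-459/598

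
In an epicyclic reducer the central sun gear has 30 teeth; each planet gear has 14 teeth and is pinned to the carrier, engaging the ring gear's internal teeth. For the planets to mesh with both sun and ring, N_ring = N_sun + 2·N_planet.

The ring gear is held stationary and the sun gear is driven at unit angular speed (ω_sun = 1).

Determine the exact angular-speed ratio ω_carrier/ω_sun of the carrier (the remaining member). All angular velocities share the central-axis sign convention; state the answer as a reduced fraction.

15/44

N_ring = 30 + 2·14 = 58
30(ω_s−ω_c) = −58(ω_r−ω_c),  ω_r=0, ω_s=1
30(1−ω_c) = −58(0−ω_c)  ⇒  88ω_c = 30  ⇒  ω_c = 15/44
ω_c/ω_s = 15/44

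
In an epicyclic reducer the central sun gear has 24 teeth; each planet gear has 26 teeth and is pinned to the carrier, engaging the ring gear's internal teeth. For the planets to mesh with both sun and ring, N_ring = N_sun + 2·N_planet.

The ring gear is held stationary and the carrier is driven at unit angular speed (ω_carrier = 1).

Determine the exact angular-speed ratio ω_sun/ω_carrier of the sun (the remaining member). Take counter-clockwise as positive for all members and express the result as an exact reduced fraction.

25/6

N_ring = 24 + 2·26 = 76
24(ω_s−ω_c) = −76(ω_r−ω_c),  ω_r=0, ω_c=1
ω_s = 1 − (76/24)(0−1) = 25/6
ω_s/ω_c = 25/6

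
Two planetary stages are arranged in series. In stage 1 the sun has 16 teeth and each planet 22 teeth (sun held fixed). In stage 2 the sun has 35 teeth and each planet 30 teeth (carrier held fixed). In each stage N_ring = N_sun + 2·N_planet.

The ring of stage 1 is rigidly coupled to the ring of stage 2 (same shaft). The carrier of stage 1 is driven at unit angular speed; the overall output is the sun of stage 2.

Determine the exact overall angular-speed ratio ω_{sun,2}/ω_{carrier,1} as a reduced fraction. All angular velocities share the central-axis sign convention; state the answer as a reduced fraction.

-361/105

Stage 1: N_ring = 16 + 2·22 = 60
Stage 1: 16(ω_s−ω_c) = −60(ω_r−ω_c),  ω_s=0, ω_c=1
Stage 1: ω_r = 1 − (16/60)(0−1) = 19/15
  ⇒ ω_r¹/ω_c¹ = 19/15
Stage 2: N_ring = 35 + 2·30 = 95
Stage 2: 35(ω_s−ω_c) = −95(ω_r−ω_c),  ω_c=0, ω_r=1
Stage 2: ω_s = 0 − (95/35)(1−0) = -19/7
  ⇒ ω_s²/ω_r² = -19/7
Coupling ω_r² = ω_r¹ ⇒ overall = 19/15 × -19/7 = -361/105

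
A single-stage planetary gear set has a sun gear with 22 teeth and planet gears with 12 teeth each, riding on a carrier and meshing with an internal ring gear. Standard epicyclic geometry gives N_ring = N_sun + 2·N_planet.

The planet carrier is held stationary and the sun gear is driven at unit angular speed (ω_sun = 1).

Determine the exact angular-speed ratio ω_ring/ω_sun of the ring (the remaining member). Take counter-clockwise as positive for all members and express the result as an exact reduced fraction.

N_ring = 22 + 2·12 = 46
22(ω_s−ω_c) = −46(ω_r−ω_c),  ω_c=0, ω_s=1
ω_r = 0 − (22/46)(1−0) = -11/23
ω_r/ω_s = -11/23

-11/23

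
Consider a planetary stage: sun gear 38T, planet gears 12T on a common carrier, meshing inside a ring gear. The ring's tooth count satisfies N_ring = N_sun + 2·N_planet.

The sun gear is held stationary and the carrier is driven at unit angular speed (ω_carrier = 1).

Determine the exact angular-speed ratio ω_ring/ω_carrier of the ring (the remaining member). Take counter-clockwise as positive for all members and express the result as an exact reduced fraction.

N_ring = 38 + 2·12 = 62
38(ω_s−ω_c) = −62(ω_r−ω_c),  ω_s=0, ω_c=1
ω_r = 1 − (38/62)(0−1) = 50/31
ω_r/ω_c = 50/31

50/31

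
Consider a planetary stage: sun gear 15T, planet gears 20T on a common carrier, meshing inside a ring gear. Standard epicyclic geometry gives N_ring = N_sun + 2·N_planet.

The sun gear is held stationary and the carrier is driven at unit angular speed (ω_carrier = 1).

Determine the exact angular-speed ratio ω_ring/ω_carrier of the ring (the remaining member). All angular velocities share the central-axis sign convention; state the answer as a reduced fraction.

14/11

N_ring = 15 + 2·20 = 55
15(ω_s−ω_c) = −55(ω_r−ω_c),  ω_s=0, ω_c=1
ω_r = 1 − (15/55)(0−1) = 14/11
ω_r/ω_c = 14/11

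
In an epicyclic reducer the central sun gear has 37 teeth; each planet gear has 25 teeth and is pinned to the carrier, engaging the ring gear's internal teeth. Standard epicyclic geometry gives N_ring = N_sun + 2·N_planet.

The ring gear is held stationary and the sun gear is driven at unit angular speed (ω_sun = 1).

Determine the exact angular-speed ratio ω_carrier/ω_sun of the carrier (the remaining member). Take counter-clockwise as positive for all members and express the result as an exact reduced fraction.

37/124

N_ring = 37 + 2·25 = 87
37(ω_s−ω_c) = −87(ω_r−ω_c),  ω_r=0, ω_s=1
37(1−ω_c) = −87(0−ω_c)  ⇒  124ω_c = 37  ⇒  ω_c = 37/124
ω_c/ω_s = 37/124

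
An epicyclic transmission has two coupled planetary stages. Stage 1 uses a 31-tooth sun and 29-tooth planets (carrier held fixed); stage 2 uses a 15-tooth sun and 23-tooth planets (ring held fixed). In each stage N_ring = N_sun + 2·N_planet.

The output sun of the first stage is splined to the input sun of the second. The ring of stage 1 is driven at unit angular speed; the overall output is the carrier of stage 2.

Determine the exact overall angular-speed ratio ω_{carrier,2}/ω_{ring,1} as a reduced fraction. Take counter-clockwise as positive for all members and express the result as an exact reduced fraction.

-1335/2356

Stage 1: N_ring = 31 + 2·29 = 89
Stage 1: 31(ω_s−ω_c) = −89(ω_r−ω_c),  ω_c=0, ω_r=1
Stage 1: ω_s = 0 − (89/31)(1−0) = -89/31
  ⇒ ω_s¹/ω_r¹ = -89/31
Stage 2: N_ring = 15 + 2·23 = 61
Stage 2: 15(ω_s−ω_c) = −61(ω_r−ω_c),  ω_r=0, ω_s=1
Stage 2: 15(1−ω_c) = −61(0−ω_c)  ⇒  76ω_c = 15  ⇒  ω_c = 15/76
  ⇒ ω_c²/ω_s² = 15/76
Coupling ω_s² = ω_s¹ ⇒ overall = -89/31 × 15/76 = -1335/2356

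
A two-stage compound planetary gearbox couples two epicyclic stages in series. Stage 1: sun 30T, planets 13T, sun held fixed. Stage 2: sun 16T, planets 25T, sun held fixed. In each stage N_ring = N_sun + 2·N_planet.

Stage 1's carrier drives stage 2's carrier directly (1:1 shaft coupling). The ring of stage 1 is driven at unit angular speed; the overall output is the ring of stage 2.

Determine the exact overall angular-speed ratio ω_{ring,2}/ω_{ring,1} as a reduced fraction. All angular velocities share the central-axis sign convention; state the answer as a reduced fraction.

Stage 1: N_ring = 30 + 2·13 = 56
Stage 1: 30(ω_s−ω_c) = −56(ω_r−ω_c),  ω_s=0, ω_r=1
Stage 1: 30(0−ω_c) = −56(1−ω_c)  ⇒  86ω_c = 56  ⇒  ω_c = 28/43
  ⇒ ω_c¹/ω_r¹ = 28/43
Stage 2: N_ring = 16 + 2·25 = 66
Stage 2: 16(ω_s−ω_c) = −66(ω_r−ω_c),  ω_s=0, ω_c=1
Stage 2: ω_r = 1 − (16/66)(0−1) = 41/33
  ⇒ ω_r²/ω_c² = 41/33
Coupling ω_c² = ω_c¹ ⇒ overall = 28/43 × 41/33 = 1148/1419

1148/1419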